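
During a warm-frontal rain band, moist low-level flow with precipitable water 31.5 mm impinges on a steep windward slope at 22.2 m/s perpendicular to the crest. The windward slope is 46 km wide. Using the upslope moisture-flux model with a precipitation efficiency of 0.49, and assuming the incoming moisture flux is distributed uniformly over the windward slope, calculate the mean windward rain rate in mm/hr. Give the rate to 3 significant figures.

R ≈ 26.8 mm/hr

Incoming column moisture flux per unit ridge length: F = V × PW = 22.2 × 31.5 = 699.3 mm·m/s.
Spread over the 46 km slope with efficiency ε = 0.49: R = ε·F/W = 0.49 × 699.3 / 46000 m = 7.449e-03 mm/s.
R = 7.449e-03 × 3600 = 26.8 mm/hr.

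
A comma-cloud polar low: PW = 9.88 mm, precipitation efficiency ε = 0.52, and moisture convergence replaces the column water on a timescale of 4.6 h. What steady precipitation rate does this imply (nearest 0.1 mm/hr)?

R ≈ 1.1 mm/hr

Each overturning extracts ε × PW = 0.52 × 9.88 = 5.1376 mm.
Rate = ε·PW / τ = 5.1376 / 4.6 h = 1.1 mm/hr.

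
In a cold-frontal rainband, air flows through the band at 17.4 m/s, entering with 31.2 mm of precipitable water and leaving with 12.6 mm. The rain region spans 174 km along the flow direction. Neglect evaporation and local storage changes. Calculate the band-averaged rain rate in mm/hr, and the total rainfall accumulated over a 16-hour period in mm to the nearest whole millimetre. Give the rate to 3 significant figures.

Column moisture flux per unit crosswind length is F = V × PW.
Inflow: F_in = 17.4 × 31.2 = 542.88 mm·m/s
Outflow: F_out = 17.4 × 12.6 = 219.24 mm·m/s
Steady-state rate R = (F_in − F_out)/L = (542.88 − 219.24) / 174000 m = 1.860e-03 mm/s.
R = 1.860e-03 × 3600 = 6.70 mm/hr.
Over 16 h: total = 6.70 × 16 = 107.2 ≈ 107 mm.

R ≈ 6.70 mm/hr; total ≈ 107 mm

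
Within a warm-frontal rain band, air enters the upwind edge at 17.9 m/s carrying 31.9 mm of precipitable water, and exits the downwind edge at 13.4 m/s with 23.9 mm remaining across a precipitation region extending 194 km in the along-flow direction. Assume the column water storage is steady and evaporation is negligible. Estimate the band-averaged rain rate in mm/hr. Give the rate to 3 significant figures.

Column moisture flux per unit crosswind length is F = V × PW.
Inflow: F_in = 17.9 × 31.9 = 571.01 mm·m/s
Outflow: F_out = 13.4 × 23.9 = 320.26 mm·m/s
Steady-state rate R = (F_in − F_out)/L = (571.01 − 320.26) / 194000 m = 1.293e-03 mm/s.
R = 1.293e-03 × 3600 = 4.65 mm/hr.

R ≈ 4.65 mm/hr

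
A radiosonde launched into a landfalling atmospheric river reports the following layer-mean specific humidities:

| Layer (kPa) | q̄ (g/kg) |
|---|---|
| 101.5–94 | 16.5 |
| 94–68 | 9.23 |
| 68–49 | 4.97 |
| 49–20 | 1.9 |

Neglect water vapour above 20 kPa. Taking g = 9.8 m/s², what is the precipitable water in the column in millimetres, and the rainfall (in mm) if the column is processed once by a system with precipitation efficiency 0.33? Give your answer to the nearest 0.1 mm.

Precipitable water is the column-integrated vapour mass per unit area: PW = (1/g) Σ q̄ Δp, with q in kg/kg and Δp in Pa (1 kg/m² of water = 1 mm).
Layer 101.5–94 kPa: Δp = 75 hPa = 7500 Pa, q̄ = 0.0165 kg/kg → 0.0165 × 7500 / 9.8 = 12.63 mm
Layer 94–68 kPa: Δp = 260 hPa = 26000 Pa, q̄ = 0.00923 kg/kg → 0.00923 × 26000 / 9.8 = 24.49 mm
Layer 68–49 kPa: Δp = 190 hPa = 19000 Pa, q̄ = 0.00497 kg/kg → 0.00497 × 19000 / 9.8 = 9.64 mm
Layer 49–20 kPa: Δp = 290 hPa = 29000 Pa, q̄ = 0.0019 kg/kg → 0.0019 × 29000 / 9.8 = 5.62 mm
PW = 12.63 + 24.49 + 9.64 + 5.62 = 52.38 ≈ 52.4 mm.
Rainfall = ε × PW = 0.33 × 52.4 = 17.3 mm.

PW ≈ 52.4 mm; rainfall ≈ 17.3 mm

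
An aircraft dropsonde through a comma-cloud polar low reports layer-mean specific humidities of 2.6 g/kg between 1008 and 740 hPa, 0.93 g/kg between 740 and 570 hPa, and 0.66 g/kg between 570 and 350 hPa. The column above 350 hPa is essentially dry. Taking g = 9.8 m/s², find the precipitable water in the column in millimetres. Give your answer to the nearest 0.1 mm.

PW ≈ 10.2 mm

Precipitable water is the column-integrated vapour mass per unit area: PW = (1/g) Σ q̄ Δp, with q in kg/kg and Δp in Pa (1 kg/m² of water = 1 mm).
Layer 1008–740 hPa: Δp = 268 hPa = 26800 Pa, q̄ = 0.0026 kg/kg → 0.0026 × 26800 / 9.8 = 7.11 mm
Layer 740–570 hPa: Δp = 170 hPa = 17000 Pa, q̄ = 0.00093 kg/kg → 0.00093 × 17000 / 9.8 = 1.61 mm
Layer 570–350 hPa: Δp = 220 hPa = 22000 Pa, q̄ = 0.00066 kg/kg → 0.00066 × 22000 / 9.8 = 1.48 mm
PW = 7.11 + 1.61 + 1.48 = 10.20 ≈ 10.2 mm.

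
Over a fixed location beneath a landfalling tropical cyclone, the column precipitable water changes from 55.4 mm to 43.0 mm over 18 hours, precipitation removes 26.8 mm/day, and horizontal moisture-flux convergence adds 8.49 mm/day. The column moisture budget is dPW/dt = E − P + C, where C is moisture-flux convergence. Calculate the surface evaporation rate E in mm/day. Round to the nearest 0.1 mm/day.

dPW/dt = (43.0 − 55.4) mm / (18/24 day) = -16.533 mm/day.
E = dPW/dt + P − C = (-16.533) + 26.8 − (8.49) = 1.8 mm/day.

E ≈ 1.8 mm/day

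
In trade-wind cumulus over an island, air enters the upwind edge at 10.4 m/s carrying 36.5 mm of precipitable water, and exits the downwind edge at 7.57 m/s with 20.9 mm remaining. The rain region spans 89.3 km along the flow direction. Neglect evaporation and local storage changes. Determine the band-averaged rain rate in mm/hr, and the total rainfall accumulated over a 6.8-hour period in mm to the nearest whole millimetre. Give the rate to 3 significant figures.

R ≈ 8.92 mm/hr; total ≈ 61 mm

Column moisture flux per unit crosswind length is F = V × PW.
Inflow: F_in = 10.4 × 36.5 = 379.6 mm·m/s
Outflow: F_out = 7.57 × 20.9 = 158.213 mm·m/s
Steady-state rate R = (F_in − F_out)/L = (379.6 − 158.213) / 89300 m = 2.479e-03 mm/s.
R = 2.479e-03 × 3600 = 8.92 mm/hr.
Over 6.8 h: total = 8.92 × 6.8 = 60.656 ≈ 61 mm.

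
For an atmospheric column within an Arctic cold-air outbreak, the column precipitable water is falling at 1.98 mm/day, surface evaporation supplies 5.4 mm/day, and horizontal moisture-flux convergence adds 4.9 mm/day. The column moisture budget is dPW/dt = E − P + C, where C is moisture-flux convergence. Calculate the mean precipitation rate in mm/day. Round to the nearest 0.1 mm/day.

dPW/dt = -1.98 mm/day.
P = E + C − dPW/dt = 5.4 + (4.9) − (-1.98) = 12.3 mm/day.

P ≈ 12.3 mm/day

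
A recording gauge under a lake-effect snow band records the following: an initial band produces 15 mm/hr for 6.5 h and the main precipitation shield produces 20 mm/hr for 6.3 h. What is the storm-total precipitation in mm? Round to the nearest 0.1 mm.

Total = Σ Rᵢ Δtᵢ = 15 × 6.5 + 20 × 6.3
      = 97.5 + 126 = 223.5 mm.

total ≈ 223.5 mm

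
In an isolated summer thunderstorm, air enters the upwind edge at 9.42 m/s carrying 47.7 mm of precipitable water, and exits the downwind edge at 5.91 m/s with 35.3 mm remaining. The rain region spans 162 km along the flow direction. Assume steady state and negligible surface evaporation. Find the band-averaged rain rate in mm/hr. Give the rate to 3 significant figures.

Column moisture flux per unit crosswind length is F = V × PW.
Inflow: F_in = 9.42 × 47.7 = 449.334 mm·m/s
Outflow: F_out = 5.91 × 35.3 = 208.623 mm·m/s
Steady-state rate R = (F_in − F_out)/L = (449.334 − 208.623) / 162000 m = 1.486e-03 mm/s.
R = 1.486e-03 × 3600 = 5.35 mm/hr.

R ≈ 5.35 mm/hr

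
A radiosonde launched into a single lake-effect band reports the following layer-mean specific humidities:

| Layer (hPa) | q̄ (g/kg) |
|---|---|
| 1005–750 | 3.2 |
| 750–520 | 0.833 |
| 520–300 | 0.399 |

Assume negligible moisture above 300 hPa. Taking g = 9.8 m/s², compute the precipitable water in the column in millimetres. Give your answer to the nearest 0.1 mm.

PW ≈ 11.2 mm

Precipitable water is the column-integrated vapour mass per unit area: PW = (1/g) Σ q̄ Δp, with q in kg/kg and Δp in Pa (1 kg/m² of water = 1 mm).
Layer 1005–750 hPa: Δp = 255 hPa = 25500 Pa, q̄ = 0.0032 kg/kg → 0.0032 × 25500 / 9.8 = 8.33 mm
Layer 750–520 hPa: Δp = 230 hPa = 23000 Pa, q̄ = 0.000833 kg/kg → 0.000833 × 23000 / 9.8 = 1.96 mm
Layer 520–300 hPa: Δp = 220 hPa = 22000 Pa, q̄ = 0.000399 kg/kg → 0.000399 × 22000 / 9.8 = 0.90 mm
PW = 8.33 + 1.96 + 0.90 = 11.19 ≈ 11.2 mm.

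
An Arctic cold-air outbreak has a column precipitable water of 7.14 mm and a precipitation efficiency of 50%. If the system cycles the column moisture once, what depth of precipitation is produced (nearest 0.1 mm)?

Precipitation = ε × PW = 0.50 × 7.14 = 3.6 mm.

precipitation ≈ 3.6 mm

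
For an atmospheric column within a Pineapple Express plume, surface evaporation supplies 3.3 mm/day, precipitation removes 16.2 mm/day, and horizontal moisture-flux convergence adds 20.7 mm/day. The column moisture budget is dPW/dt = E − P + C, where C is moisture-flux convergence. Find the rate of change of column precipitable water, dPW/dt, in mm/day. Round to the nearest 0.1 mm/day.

dPW/dt = E − P + C = 3.3 − 16.2 + (20.7) = 7.8 mm/day.

dPW/dt ≈ 7.8 mm/day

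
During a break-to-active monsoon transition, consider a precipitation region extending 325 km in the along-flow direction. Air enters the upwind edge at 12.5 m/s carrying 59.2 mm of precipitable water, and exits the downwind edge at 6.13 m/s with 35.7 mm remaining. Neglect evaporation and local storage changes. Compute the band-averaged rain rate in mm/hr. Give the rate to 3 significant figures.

Column moisture flux per unit crosswind length is F = V × PW.
Inflow: F_in = 12.5 × 59.2 = 740 mm·m/s
Outflow: F_out = 6.13 × 35.7 = 218.841 mm·m/s
Steady-state rate R = (F_in − F_out)/L = (740 − 218.841) / 325000 m = 1.604e-03 mm/s.
R = 1.604e-03 × 3600 = 5.77 mm/hr.

R ≈ 5.77 mm/hr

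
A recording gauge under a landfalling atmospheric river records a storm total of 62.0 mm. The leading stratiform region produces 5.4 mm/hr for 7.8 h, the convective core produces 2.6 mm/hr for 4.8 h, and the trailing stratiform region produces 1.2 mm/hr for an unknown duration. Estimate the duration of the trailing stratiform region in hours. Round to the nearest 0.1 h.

duration ≈ 6.2 h

Known phases: 5.4 × 7.8 + 2.6 × 4.8 = 42.12 + 12.48 = 54.6 mm.
Remaining depth = 62.0 − 54.6 = 7.4 mm.
Duration = 7.4 / 1.2 = 6.2 h.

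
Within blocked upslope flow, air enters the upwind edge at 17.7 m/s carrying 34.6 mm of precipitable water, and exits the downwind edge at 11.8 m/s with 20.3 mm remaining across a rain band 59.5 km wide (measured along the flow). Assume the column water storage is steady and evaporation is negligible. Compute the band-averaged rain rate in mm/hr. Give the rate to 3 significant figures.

R ≈ 22.6 mm/hr

Column moisture flux per unit crosswind length is F = V × PW.
Inflow: F_in = 17.7 × 34.6 = 612.42 mm·m/s
Outflow: F_out = 11.8 × 20.3 = 239.54 mm·m/s
Steady-state rate R = (F_in − F_out)/L = (612.42 − 239.54) / 59500 m = 6.267e-03 mm/s.
R = 6.267e-03 × 3600 = 22.6 mm/hr.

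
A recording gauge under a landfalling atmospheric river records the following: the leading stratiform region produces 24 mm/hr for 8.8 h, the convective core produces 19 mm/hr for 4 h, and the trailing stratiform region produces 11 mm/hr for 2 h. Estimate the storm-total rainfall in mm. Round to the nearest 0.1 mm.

total ≈ 309.2 mm

Total = Σ Rᵢ Δtᵢ = 24 × 8.8 + 19 × 4 + 11 × 2
      = 211.2 + 76 + 22 = 309.2 mm.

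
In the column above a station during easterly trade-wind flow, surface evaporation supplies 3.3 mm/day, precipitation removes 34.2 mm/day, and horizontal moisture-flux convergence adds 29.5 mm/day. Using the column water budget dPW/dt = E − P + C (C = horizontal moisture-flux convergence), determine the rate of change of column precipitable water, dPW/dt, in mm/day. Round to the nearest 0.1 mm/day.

dPW/dt ≈ -1.4 mm/day

dPW/dt = E − P + C = 3.3 − 34.2 + (29.5) = -1.4 mm/day.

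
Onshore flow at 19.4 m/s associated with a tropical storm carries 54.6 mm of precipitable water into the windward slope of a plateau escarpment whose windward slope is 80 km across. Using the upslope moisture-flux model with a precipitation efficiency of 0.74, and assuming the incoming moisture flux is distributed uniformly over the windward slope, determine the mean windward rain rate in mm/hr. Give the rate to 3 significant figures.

Incoming column moisture flux per unit ridge length: F = V × PW = 19.4 × 54.6 = 1059.24 mm·m/s.
Spread over the 80 km slope with efficiency ε = 0.74: R = ε·F/W = 0.74 × 1059.24 / 80000 m = 9.798e-03 mm/s.
R = 9.798e-03 × 3600 = 35.3 mm/hr.

R ≈ 35.3 mm/hr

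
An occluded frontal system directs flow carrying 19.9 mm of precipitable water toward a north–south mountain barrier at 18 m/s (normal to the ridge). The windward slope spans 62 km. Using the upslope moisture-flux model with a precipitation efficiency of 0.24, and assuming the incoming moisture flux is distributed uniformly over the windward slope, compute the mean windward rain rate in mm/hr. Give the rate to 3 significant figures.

Incoming column moisture flux per unit ridge length: F = V × PW = 18 × 19.9 = 358.2 mm·m/s.
Spread over the 62 km slope with efficiency ε = 0.24: R = ε·F/W = 0.24 × 358.2 / 62000 m = 1.387e-03 mm/s.
R = 1.387e-03 × 3600 = 4.99 mm/hr.

R ≈ 4.99 mm/hr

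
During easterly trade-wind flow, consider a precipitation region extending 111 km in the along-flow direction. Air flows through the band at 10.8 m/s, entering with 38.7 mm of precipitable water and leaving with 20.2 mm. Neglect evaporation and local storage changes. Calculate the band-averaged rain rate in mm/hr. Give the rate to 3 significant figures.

Column moisture flux per unit crosswind length is F = V × PW.
Inflow: F_in = 10.8 × 38.7 = 417.96 mm·m/s
Outflow: F_out = 10.8 × 20.2 = 218.16 mm·m/s
Steady-state rate R = (F_in − F_out)/L = (417.96 − 218.16) / 111000 m = 1.800e-03 mm/s.
R = 1.800e-03 × 3600 = 6.48 mm/hr.

R ≈ 6.48 mm/hr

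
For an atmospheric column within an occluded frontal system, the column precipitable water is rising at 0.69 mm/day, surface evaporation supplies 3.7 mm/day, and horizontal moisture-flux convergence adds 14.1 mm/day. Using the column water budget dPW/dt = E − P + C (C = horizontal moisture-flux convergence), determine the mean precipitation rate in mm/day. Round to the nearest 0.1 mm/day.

P ≈ 17.1 mm/day

dPW/dt = +0.69 mm/day.
P = E + C − dPW/dt = 3.7 + (14.1) − (+0.69) = 17.1 mm/day.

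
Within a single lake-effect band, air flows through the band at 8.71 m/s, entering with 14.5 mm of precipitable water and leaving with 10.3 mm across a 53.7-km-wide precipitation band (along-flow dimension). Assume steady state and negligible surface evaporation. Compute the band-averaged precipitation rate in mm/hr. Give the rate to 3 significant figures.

Column moisture flux per unit crosswind length is F = V × PW.
Inflow: F_in = 8.71 × 14.5 = 126.295 mm·m/s
Outflow: F_out = 8.71 × 10.3 = 89.713 mm·m/s
Steady-state rate R = (F_in − F_out)/L = (126.295 − 89.713) / 53700 m = 6.812e-04 mm/s.
R = 6.812e-04 × 3600 = 2.45 mm/hr.

R ≈ 2.45 mm/hr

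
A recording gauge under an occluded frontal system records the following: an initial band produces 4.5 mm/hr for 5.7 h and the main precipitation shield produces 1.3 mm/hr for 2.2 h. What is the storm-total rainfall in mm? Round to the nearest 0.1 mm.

Total = Σ Rᵢ Δtᵢ = 4.5 × 5.7 + 1.3 × 2.2
      = 25.65 + 2.86 = 28.5 mm.

total ≈ 28.5 mm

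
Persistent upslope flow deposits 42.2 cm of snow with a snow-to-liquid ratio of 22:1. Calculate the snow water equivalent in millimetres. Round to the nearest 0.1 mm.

SWE = snow depth / ratio = 42.2 cm / 22 = 1.918 cm = 19.2 mm.

SWE ≈ 19.2 mm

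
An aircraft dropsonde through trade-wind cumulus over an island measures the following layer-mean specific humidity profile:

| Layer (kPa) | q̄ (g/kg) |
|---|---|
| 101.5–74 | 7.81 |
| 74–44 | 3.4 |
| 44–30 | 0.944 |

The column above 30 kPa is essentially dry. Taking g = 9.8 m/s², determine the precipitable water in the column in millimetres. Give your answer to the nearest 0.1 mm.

Precipitable water is the column-integrated vapour mass per unit area: PW = (1/g) Σ q̄ Δp, with q in kg/kg and Δp in Pa (1 kg/m² of water = 1 mm).
Layer 101.5–74 kPa: Δp = 275 hPa = 27500 Pa, q̄ = 0.00781 kg/kg → 0.00781 × 27500 / 9.8 = 21.92 mm
Layer 74–44 kPa: Δp = 300 hPa = 30000 Pa, q̄ = 0.0034 kg/kg → 0.0034 × 30000 / 9.8 = 10.41 mm
Layer 44–30 kPa: Δp = 140 hPa = 14000 Pa, q̄ = 0.000944 kg/kg → 0.000944 × 14000 / 9.8 = 1.35 mm
PW = 21.92 + 10.41 + 1.35 = 33.68 ≈ 33.7 mm.

PW ≈ 33.7 mm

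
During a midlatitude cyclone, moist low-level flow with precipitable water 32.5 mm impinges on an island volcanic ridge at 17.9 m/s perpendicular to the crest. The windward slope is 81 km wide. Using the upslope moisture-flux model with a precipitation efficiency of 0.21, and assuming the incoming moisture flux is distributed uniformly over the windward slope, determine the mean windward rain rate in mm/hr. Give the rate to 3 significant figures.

Incoming column moisture flux per unit ridge length: F = V × PW = 17.9 × 32.5 = 581.75 mm·m/s.
Spread over the 81 km slope with efficiency ε = 0.21: R = ε·F/W = 0.21 × 581.75 / 81000 m = 1.508e-03 mm/s.
R = 1.508e-03 × 3600 = 5.43 mm/hr.

R ≈ 5.43 mm/hr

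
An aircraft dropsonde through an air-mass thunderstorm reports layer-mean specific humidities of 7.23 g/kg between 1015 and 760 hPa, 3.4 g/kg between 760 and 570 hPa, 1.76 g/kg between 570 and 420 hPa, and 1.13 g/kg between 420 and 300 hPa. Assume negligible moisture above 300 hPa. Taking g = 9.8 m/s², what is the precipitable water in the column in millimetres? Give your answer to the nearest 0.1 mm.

Precipitable water is the column-integrated vapour mass per unit area: PW = (1/g) Σ q̄ Δp, with q in kg/kg and Δp in Pa (1 kg/m² of water = 1 mm).
Layer 1015–760 hPa: Δp = 255 hPa = 25500 Pa, q̄ = 0.00723 kg/kg → 0.00723 × 25500 / 9.8 = 18.81 mm
Layer 760–570 hPa: Δp = 190 hPa = 19000 Pa, q̄ = 0.0034 kg/kg → 0.0034 × 19000 / 9.8 = 6.59 mm
Layer 570–420 hPa: Δp = 150 hPa = 15000 Pa, q̄ = 0.00176 kg/kg → 0.00176 × 15000 / 9.8 = 2.69 mm
Layer 420–300 hPa: Δp = 120 hPa = 12000 Pa, q̄ = 0.00113 kg/kg → 0.00113 × 12000 / 9.8 = 1.38 mm
PW = 18.81 + 6.59 + 2.69 + 1.38 = 29.47 ≈ 29.5 mm.

PW ≈ 29.5 mm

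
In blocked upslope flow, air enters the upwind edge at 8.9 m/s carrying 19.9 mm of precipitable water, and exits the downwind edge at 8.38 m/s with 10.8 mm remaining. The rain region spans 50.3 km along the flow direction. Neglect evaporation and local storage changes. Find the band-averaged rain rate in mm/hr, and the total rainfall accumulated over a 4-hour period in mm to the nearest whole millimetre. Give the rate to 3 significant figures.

Column moisture flux per unit crosswind length is F = V × PW.
Inflow: F_in = 8.9 × 19.9 = 177.11 mm·m/s
Outflow: F_out = 8.38 × 10.8 = 90.504 mm·m/s
Steady-state rate R = (F_in − F_out)/L = (177.11 − 90.504) / 50300 m = 1.722e-03 mm/s.
R = 1.722e-03 × 3600 = 6.20 mm/hr.
Over 4 h: total = 6.20 × 4 = 24.8 ≈ 25 mm.

R ≈ 6.20 mm/hr; total ≈ 25 mm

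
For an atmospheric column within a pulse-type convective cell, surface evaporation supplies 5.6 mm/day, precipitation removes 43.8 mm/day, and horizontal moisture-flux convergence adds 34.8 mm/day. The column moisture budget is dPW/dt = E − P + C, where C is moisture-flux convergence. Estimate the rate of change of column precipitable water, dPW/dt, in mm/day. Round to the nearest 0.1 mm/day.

dPW/dt ≈ -3.4 mm/day

dPW/dt = E − P + C = 5.6 − 43.8 + (34.8) = -3.4 mm/day.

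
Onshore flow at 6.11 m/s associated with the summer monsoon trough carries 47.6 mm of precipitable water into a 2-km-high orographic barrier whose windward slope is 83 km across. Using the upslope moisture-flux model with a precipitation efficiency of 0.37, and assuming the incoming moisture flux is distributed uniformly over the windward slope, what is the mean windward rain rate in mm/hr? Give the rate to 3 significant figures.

Incoming column moisture flux per unit ridge length: F = V × PW = 6.11 × 47.6 = 290.836 mm·m/s.
Spread over the 83 km slope with efficiency ε = 0.37: R = ε·F/W = 0.37 × 290.836 / 83000 m = 1.296e-03 mm/s.
R = 1.296e-03 × 3600 = 4.67 mm/hr.

R ≈ 4.67 mm/hr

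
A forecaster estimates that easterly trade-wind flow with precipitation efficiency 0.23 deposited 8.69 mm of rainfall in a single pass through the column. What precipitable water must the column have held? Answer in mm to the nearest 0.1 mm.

PW = rainfall / ε = 8.69 / 0.23 = 37.8 mm.

PW ≈ 37.8 mm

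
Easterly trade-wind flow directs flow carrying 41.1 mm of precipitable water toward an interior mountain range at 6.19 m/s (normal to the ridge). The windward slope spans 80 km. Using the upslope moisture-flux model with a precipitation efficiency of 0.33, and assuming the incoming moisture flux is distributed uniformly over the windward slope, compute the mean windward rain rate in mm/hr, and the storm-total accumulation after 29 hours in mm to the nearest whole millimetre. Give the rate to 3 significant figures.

R ≈ 3.78 mm/hr; total ≈ 110 mm

Incoming column moisture flux per unit ridge length: F = V × PW = 6.19 × 41.1 = 254.409 mm·m/s.
Spread over the 80 km slope with efficiency ε = 0.33: R = ε·F/W = 0.33 × 254.409 / 80000 m = 1.049e-03 mm/s.
R = 1.049e-03 × 3600 = 3.78 mm/hr.
Over 29 h: total = 3.78 × 29 = 109.62 ≈ 110 mm.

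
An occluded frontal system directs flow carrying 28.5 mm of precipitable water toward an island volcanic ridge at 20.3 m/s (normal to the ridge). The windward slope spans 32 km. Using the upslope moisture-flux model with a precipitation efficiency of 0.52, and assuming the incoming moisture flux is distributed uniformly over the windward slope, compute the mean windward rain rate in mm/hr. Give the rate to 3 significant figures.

Incoming column moisture flux per unit ridge length: F = V × PW = 20.3 × 28.5 = 578.55 mm·m/s.
Spread over the 32 km slope with efficiency ε = 0.52: R = ε·F/W = 0.52 × 578.55 / 32000 m = 9.401e-03 mm/s.
R = 9.401e-03 × 3600 = 33.8 mm/hr.

R ≈ 33.8 mm/hr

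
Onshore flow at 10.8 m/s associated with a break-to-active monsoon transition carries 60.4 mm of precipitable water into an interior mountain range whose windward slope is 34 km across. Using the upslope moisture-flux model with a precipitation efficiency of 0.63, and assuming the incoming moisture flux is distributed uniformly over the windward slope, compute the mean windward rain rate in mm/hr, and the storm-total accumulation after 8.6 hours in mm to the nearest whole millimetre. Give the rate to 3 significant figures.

Incoming column moisture flux per unit ridge length: F = V × PW = 10.8 × 60.4 = 652.32 mm·m/s.
Spread over the 34 km slope with efficiency ε = 0.63: R = ε·F/W = 0.63 × 652.32 / 34000 m = 1.209e-02 mm/s.
R = 1.209e-02 × 3600 = 43.5 mm/hr.
Over 8.6 h: total = 43.5 × 8.6 = 374.1 ≈ 374 mm.

R ≈ 43.5 mm/hr; total ≈ 374 mm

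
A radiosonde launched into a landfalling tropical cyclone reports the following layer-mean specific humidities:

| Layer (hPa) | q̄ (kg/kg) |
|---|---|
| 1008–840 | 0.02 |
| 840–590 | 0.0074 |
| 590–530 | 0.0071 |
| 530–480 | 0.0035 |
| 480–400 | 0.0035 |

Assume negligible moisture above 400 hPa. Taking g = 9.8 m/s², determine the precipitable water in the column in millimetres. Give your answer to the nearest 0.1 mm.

PW ≈ 62.2 mm

Precipitable water is the column-integrated vapour mass per unit area: PW = (1/g) Σ q̄ Δp, with q in kg/kg and Δp in Pa (1 kg/m² of water = 1 mm).
Layer 1008–840 hPa: Δp = 168 hPa = 16800 Pa, q̄ = 0.02 kg/kg → 0.02 × 16800 / 9.8 = 34.29 mm
Layer 840–590 hPa: Δp = 250 hPa = 25000 Pa, q̄ = 0.0074 kg/kg → 0.0074 × 25000 / 9.8 = 18.88 mm
Layer 590–530 hPa: Δp = 60 hPa = 6000 Pa, q̄ = 0.0071 kg/kg → 0.0071 × 6000 / 9.8 = 4.35 mm
Layer 530–480 hPa: Δp = 50 hPa = 5000 Pa, q̄ = 0.0035 kg/kg → 0.0035 × 5000 / 9.8 = 1.79 mm
Layer 480–400 hPa: Δp = 80 hPa = 8000 Pa, q̄ = 0.0035 kg/kg → 0.0035 × 8000 / 9.8 = 2.86 mm
PW = 34.29 + 18.88 + 4.35 + 1.79 + 2.86 = 62.17 ≈ 62.2 mm.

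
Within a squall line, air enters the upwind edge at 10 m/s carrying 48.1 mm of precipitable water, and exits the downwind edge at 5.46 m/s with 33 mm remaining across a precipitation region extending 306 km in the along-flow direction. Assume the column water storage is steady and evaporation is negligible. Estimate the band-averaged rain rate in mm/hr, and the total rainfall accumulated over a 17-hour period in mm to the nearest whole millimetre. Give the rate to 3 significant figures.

Column moisture flux per unit crosswind length is F = V × PW.
Inflow: F_in = 10 × 48.1 = 481 mm·m/s
Outflow: F_out = 5.46 × 33 = 180.18 mm·m/s
Steady-state rate R = (F_in − F_out)/L = (481 − 180.18) / 306000 m = 9.831e-04 mm/s.
R = 9.831e-04 × 3600 = 3.54 mm/hr.
Over 17 h: total = 3.54 × 17 = 60.18 ≈ 60 mm.

R ≈ 3.54 mm/hr; total ≈ 60 mm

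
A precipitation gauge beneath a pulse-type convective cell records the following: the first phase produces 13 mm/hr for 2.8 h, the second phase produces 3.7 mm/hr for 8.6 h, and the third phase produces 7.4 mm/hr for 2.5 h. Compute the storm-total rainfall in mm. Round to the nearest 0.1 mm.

Total = Σ Rᵢ Δtᵢ = 13 × 2.8 + 3.7 × 8.6 + 7.4 × 2.5
      = 36.4 + 31.82 + 18.5 = 86.7 mm.

total ≈ 86.7 mm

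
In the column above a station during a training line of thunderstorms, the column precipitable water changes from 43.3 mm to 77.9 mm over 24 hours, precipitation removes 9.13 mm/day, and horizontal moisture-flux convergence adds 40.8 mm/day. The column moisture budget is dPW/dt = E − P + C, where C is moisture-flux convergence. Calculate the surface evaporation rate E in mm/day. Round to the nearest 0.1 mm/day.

dPW/dt = (77.9 − 43.3) mm / (24/24 day) = +34.600 mm/day.
E = dPW/dt + P − C = (+34.600) + 9.13 − (40.8) = 2.9 mm/day.

E ≈ 2.9 mm/day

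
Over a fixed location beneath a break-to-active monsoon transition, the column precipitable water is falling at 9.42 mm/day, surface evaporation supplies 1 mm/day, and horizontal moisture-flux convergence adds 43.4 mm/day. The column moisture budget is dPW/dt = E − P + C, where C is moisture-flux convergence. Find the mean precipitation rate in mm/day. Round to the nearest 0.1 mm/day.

dPW/dt = -9.42 mm/day.
P = E + C − dPW/dt = 1 + (43.4) − (-9.42) = 53.8 mm/day.

P ≈ 53.8 mm/day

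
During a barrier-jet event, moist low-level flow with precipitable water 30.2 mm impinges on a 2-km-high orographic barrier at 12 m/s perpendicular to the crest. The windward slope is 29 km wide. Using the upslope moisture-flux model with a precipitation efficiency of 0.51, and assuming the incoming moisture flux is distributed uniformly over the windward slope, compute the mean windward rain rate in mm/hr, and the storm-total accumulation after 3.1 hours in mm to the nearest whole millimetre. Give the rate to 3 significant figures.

R ≈ 22.9 mm/hr; total ≈ 71 mm

Incoming column moisture flux per unit ridge length: F = V × PW = 12 × 30.2 = 362.4 mm·m/s.
Spread over the 29 km slope with efficiency ε = 0.51: R = ε·F/W = 0.51 × 362.4 / 29000 m = 6.373e-03 mm/s.
R = 6.373e-03 × 3600 = 22.9 mm/hr.
Over 3.1 h: total = 22.9 × 3.1 = 70.99 ≈ 71 mm.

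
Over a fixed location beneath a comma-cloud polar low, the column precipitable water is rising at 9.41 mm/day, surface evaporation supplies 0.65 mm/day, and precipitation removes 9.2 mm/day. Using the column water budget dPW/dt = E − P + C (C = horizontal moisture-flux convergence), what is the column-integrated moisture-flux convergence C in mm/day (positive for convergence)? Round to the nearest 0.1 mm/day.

dPW/dt = +9.41 mm/day.
C = dPW/dt − E + P = (+9.41) − 0.65 + 9.2 = 18.0 mm/day.

C ≈ 18.0 mm/day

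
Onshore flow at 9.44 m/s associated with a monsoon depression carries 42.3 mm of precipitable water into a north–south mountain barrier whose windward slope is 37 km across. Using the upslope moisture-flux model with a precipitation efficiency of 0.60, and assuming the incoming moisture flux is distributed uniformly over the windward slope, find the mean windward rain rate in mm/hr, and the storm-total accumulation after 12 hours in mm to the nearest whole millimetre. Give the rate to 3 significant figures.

R ≈ 23.3 mm/hr; total ≈ 280 mm

Incoming column moisture flux per unit ridge length: F = V × PW = 9.44 × 42.3 = 399.312 mm·m/s.
Spread over the 37 km slope with efficiency ε = 0.60: R = ε·F/W = 0.60 × 399.312 / 37000 m = 6.475e-03 mm/s.
R = 6.475e-03 × 3600 = 23.3 mm/hr.
Over 12 h: total = 23.3 × 12 = 279.6 ≈ 280 mm.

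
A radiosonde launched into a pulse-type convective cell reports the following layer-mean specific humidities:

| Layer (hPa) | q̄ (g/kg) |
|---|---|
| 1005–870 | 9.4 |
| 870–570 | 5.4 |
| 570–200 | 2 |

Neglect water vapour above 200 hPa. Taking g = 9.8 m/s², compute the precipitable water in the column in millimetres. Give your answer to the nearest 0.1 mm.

Precipitable water is the column-integrated vapour mass per unit area: PW = (1/g) Σ q̄ Δp, with q in kg/kg and Δp in Pa (1 kg/m² of water = 1 mm).
Layer 1005–870 hPa: Δp = 135 hPa = 13500 Pa, q̄ = 0.0094 kg/kg → 0.0094 × 13500 / 9.8 = 12.95 mm
Layer 870–570 hPa: Δp = 300 hPa = 30000 Pa, q̄ = 0.0054 kg/kg → 0.0054 × 30000 / 9.8 = 16.53 mm
Layer 570–200 hPa: Δp = 370 hPa = 37000 Pa, q̄ = 0.002 kg/kg → 0.002 × 37000 / 9.8 = 7.55 mm
PW = 12.95 + 16.53 + 7.55 = 37.03 ≈ 37.0 mm.

PW ≈ 37.0 mm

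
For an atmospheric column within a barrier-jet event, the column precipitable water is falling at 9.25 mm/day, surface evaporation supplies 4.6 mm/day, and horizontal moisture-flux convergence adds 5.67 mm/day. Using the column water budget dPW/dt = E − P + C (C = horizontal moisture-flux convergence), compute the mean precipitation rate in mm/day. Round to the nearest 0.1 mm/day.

P ≈ 19.5 mm/day

dPW/dt = -9.25 mm/day.
P = E + C − dPW/dt = 4.6 + (5.67) − (-9.25) = 19.5 mm/day.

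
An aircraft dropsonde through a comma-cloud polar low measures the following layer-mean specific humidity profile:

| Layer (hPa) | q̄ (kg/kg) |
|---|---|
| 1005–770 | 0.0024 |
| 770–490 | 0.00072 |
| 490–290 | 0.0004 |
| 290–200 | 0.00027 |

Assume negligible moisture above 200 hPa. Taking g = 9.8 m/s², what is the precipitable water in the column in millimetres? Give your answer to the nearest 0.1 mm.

Precipitable water is the column-integrated vapour mass per unit area: PW = (1/g) Σ q̄ Δp, with q in kg/kg and Δp in Pa (1 kg/m² of water = 1 mm).
Layer 1005–770 hPa: Δp = 235 hPa = 23500 Pa, q̄ = 0.0024 kg/kg → 0.0024 × 23500 / 9.8 = 5.76 mm
Layer 770–490 hPa: Δp = 280 hPa = 28000 Pa, q̄ = 0.00072 kg/kg → 0.00072 × 28000 / 9.8 = 2.06 mm
Layer 490–290 hPa: Δp = 200 hPa = 20000 Pa, q̄ = 0.0004 kg/kg → 0.0004 × 20000 / 9.8 = 0.82 mm
Layer 290–200 hPa: Δp = 90 hPa = 9000 Pa, q̄ = 0.00027 kg/kg → 0.00027 × 9000 / 9.8 = 0.25 mm
PW = 5.76 + 2.06 + 0.82 + 0.25 = 8.89 ≈ 8.9 mm.

PW ≈ 8.9 mm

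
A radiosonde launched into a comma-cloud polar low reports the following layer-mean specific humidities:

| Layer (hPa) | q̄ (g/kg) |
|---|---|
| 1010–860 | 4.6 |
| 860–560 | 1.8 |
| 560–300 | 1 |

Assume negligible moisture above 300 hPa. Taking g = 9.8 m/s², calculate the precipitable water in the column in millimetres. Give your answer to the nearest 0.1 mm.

PW ≈ 15.2 mm

Precipitable water is the column-integrated vapour mass per unit area: PW = (1/g) Σ q̄ Δp, with q in kg/kg and Δp in Pa (1 kg/m² of water = 1 mm).
Layer 1010–860 hPa: Δp = 150 hPa = 15000 Pa, q̄ = 0.0046 kg/kg → 0.0046 × 15000 / 9.8 = 7.04 mm
Layer 860–560 hPa: Δp = 300 hPa = 30000 Pa, q̄ = 0.0018 kg/kg → 0.0018 × 30000 / 9.8 = 5.51 mm
Layer 560–300 hPa: Δp = 260 hPa = 26000 Pa, q̄ = 0.001 kg/kg → 0.001 × 26000 / 9.8 = 2.65 mm
PW = 7.04 + 5.51 + 2.65 = 15.20 ≈ 15.2 mm.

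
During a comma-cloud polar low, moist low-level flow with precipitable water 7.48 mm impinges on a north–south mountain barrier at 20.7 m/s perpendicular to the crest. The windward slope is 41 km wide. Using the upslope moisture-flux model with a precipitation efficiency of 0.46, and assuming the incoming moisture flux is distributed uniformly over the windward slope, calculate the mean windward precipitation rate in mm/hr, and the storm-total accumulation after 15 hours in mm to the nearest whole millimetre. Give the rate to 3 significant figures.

Incoming column moisture flux per unit ridge length: F = V × PW = 20.7 × 7.48 = 154.836 mm·m/s.
Spread over the 41 km slope with efficiency ε = 0.46: R = ε·F/W = 0.46 × 154.836 / 41000 m = 1.737e-03 mm/s.
R = 1.737e-03 × 3600 = 6.25 mm/hr.
Over 15 h: total = 6.25 × 15 = 93.75 ≈ 94 mm.

R ≈ 6.25 mm/hr; total ≈ 94 mm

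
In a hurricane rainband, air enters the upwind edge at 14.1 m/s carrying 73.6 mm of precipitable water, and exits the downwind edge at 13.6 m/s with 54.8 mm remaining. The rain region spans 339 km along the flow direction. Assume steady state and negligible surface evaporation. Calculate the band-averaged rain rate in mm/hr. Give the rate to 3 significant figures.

R ≈ 3.11 mm/hr

Column moisture flux per unit crosswind length is F = V × PW.
Inflow: F_in = 14.1 × 73.6 = 1037.76 mm·m/s
Outflow: F_out = 13.6 × 54.8 = 745.28 mm·m/s
Steady-state rate R = (F_in − F_out)/L = (1037.76 − 745.28) / 339000 m = 8.628e-04 mm/s.
R = 8.628e-04 × 3600 = 3.11 mm/hr.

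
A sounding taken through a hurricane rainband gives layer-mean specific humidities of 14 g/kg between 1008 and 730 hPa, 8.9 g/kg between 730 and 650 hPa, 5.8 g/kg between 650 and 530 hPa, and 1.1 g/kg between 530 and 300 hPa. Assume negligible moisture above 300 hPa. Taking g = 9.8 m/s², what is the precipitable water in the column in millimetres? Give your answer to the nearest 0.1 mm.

Precipitable water is the column-integrated vapour mass per unit area: PW = (1/g) Σ q̄ Δp, with q in kg/kg and Δp in Pa (1 kg/m² of water = 1 mm).
Layer 1008–730 hPa: Δp = 278 hPa = 27800 Pa, q̄ = 0.014 kg/kg → 0.014 × 27800 / 9.8 = 39.71 mm
Layer 730–650 hPa: Δp = 80 hPa = 8000 Pa, q̄ = 0.0089 kg/kg → 0.0089 × 8000 / 9.8 = 7.27 mm
Layer 650–530 hPa: Δp = 120 hPa = 12000 Pa, q̄ = 0.0058 kg/kg → 0.0058 × 12000 / 9.8 = 7.10 mm
Layer 530–300 hPa: Δp = 230 hPa = 23000 Pa, q̄ = 0.0011 kg/kg → 0.0011 × 23000 / 9.8 = 2.58 mm
PW = 39.71 + 7.27 + 7.10 + 2.58 = 56.66 ≈ 56.7 mm.

PW ≈ 56.7 mm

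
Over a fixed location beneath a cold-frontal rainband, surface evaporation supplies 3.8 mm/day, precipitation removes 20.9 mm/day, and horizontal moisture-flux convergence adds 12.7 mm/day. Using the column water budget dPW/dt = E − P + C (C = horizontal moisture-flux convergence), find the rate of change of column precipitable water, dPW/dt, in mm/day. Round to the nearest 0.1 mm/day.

dPW/dt = E − P + C = 3.8 − 20.9 + (12.7) = -4.4 mm/day.

dPW/dt ≈ -4.4 mm/day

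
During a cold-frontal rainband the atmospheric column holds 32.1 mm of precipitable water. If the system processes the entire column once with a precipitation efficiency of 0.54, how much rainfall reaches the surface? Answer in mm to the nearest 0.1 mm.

Rainfall = ε × PW = 0.54 × 32.1 = 17.3 mm.

rainfall ≈ 17.3 mm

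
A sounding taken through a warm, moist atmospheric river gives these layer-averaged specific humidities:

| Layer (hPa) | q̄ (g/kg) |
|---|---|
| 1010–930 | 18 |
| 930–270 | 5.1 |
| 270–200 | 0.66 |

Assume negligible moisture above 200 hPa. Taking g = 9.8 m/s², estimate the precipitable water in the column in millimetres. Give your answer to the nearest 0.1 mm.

Precipitable water is the column-integrated vapour mass per unit area: PW = (1/g) Σ q̄ Δp, with q in kg/kg and Δp in Pa (1 kg/m² of water = 1 mm).
Layer 1010–930 hPa: Δp = 80 hPa = 8000 Pa, q̄ = 0.018 kg/kg → 0.018 × 8000 / 9.8 = 14.69 mm
Layer 930–270 hPa: Δp = 660 hPa = 66000 Pa, q̄ = 0.0051 kg/kg → 0.0051 × 66000 / 9.8 = 34.35 mm
Layer 270–200 hPa: Δp = 70 hPa = 7000 Pa, q̄ = 0.00066 kg/kg → 0.00066 × 7000 / 9.8 = 0.47 mm
PW = 14.69 + 34.35 + 0.47 = 49.51 ≈ 49.5 mm.

PW ≈ 49.5 mm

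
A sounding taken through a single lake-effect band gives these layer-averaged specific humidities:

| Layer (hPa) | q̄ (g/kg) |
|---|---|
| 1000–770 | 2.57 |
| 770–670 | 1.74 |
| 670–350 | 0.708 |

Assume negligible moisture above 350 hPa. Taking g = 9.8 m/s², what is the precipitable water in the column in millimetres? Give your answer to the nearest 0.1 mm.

PW ≈ 10.1 mm

Precipitable water is the column-integrated vapour mass per unit area: PW = (1/g) Σ q̄ Δp, with q in kg/kg and Δp in Pa (1 kg/m² of water = 1 mm).
Layer 1000–770 hPa: Δp = 230 hPa = 23000 Pa, q̄ = 0.00257 kg/kg → 0.00257 × 23000 / 9.8 = 6.03 mm
Layer 770–670 hPa: Δp = 100 hPa = 10000 Pa, q̄ = 0.00174 kg/kg → 0.00174 × 10000 / 9.8 = 1.78 mm
Layer 670–350 hPa: Δp = 320 hPa = 32000 Pa, q̄ = 0.000708 kg/kg → 0.000708 × 32000 / 9.8 = 2.31 mm
PW = 6.03 + 1.78 + 2.31 = 10.12 ≈ 10.1 mm.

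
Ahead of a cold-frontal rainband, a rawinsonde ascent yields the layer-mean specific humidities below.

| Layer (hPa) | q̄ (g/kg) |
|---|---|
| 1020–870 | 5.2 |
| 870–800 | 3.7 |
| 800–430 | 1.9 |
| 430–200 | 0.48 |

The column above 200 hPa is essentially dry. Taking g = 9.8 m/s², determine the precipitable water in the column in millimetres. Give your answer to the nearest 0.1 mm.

PW ≈ 18.9 mm

Precipitable water is the column-integrated vapour mass per unit area: PW = (1/g) Σ q̄ Δp, with q in kg/kg and Δp in Pa (1 kg/m² of water = 1 mm).
Layer 1020–870 hPa: Δp = 150 hPa = 15000 Pa, q̄ = 0.0052 kg/kg → 0.0052 × 15000 / 9.8 = 7.96 mm
Layer 870–800 hPa: Δp = 70 hPa = 7000 Pa, q̄ = 0.0037 kg/kg → 0.0037 × 7000 / 9.8 = 2.64 mm
Layer 800–430 hPa: Δp = 370 hPa = 37000 Pa, q̄ = 0.0019 kg/kg → 0.0019 × 37000 / 9.8 = 7.17 mm
Layer 430–200 hPa: Δp = 230 hPa = 23000 Pa, q̄ = 0.00048 kg/kg → 0.00048 × 23000 / 9.8 = 1.13 mm
PW = 7.96 + 2.64 + 7.17 + 1.13 = 18.90 ≈ 18.9 mm.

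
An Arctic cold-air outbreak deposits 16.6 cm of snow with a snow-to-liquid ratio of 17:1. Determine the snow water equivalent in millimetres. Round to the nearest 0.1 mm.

SWE = snow depth / ratio = 16.6 cm / 17 = 0.976 cm = 9.8 mm.

SWE ≈ 9.8 mm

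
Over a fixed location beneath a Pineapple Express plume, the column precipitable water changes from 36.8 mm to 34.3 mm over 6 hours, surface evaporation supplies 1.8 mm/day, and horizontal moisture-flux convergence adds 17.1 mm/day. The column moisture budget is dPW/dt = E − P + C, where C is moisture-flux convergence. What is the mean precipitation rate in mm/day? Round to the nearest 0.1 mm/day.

P ≈ 28.9 mm/day

dPW/dt = (34.3 − 36.8) mm / (6/24 day) = -10.000 mm/day.
P = E + C − dPW/dt = 1.8 + (17.1) − (-10.000) = 28.9 mm/day.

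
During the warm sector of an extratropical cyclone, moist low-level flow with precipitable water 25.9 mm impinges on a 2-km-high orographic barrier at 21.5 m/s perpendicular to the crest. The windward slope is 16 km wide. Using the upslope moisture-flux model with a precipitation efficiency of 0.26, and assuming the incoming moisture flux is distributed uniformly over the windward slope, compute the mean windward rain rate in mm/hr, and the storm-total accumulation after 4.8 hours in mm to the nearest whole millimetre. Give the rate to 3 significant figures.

R ≈ 32.6 mm/hr; total ≈ 156 mm

Incoming column moisture flux per unit ridge length: F = V × PW = 21.5 × 25.9 = 556.85 mm·m/s.
Spread over the 16 km slope with efficiency ε = 0.26: R = ε·F/W = 0.26 × 556.85 / 16000 m = 9.049e-03 mm/s.
R = 9.049e-03 × 3600 = 32.6 mm/hr.
Over 4.8 h: total = 32.6 × 4.8 = 156.48 ≈ 156 mm.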